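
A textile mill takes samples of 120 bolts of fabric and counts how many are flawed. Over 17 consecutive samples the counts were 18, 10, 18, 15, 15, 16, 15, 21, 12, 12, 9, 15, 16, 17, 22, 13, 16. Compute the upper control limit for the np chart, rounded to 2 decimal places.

p̄ = Σdᵢ / (k·n) = 260 / (17 × 120) = 0.12745
UCL = np̄ + 3·√(np̄(1−p̄)) = 15.2941 + 3 × √(15.2941×0.87255) = 15.2941 + 3 × 3.6531 = 26.2533

26.25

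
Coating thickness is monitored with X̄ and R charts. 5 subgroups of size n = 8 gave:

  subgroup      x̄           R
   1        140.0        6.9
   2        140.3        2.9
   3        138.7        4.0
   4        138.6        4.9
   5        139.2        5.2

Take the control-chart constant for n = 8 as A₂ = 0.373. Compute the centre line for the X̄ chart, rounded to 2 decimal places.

139.36

X̄̄ = (140.0 + 140.3 + 138.7 + 138.6 + 139.2) / 5 = 696.8000 / 5 = 139.3600
CL = X̄̄ = 139.3600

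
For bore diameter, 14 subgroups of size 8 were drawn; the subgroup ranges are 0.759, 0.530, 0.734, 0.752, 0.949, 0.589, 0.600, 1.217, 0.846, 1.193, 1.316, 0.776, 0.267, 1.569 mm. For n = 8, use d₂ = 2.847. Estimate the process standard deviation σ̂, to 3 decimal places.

0.304

R̄ = (0.759 + 0.530 + 0.734 + 0.752 + 0.949 + 0.589 + 0.600 + 1.217 + 0.846 + 1.193 + 1.316 + 0.776 + 0.267 + 1.569) / 14 = 0.8641
σ̂ = R̄ / d₂ = 0.8641 / 2.847 = 0.3035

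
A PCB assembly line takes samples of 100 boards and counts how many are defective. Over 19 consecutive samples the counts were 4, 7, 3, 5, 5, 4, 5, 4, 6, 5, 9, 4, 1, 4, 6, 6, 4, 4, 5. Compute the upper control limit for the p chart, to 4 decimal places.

0.1120

p̄ = Σdᵢ / (k·n) = 91 / (19 × 100) = 0.04789
UCL = p̄ + 3·√(p̄(1−p̄)/n) = 0.04789 + 3 × √(0.04789×0.95211/100) = 0.04789 + 3 × 0.02135 = 0.11196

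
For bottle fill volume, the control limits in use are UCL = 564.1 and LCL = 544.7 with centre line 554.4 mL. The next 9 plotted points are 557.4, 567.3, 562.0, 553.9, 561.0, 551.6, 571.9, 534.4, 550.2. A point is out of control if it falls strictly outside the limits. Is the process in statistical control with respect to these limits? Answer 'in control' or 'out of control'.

out of control

Compare each point to [544.7, 564.1]: sample 2 = 567.3 > UCL; sample 7 = 571.9 > UCL; sample 8 = 534.4 < LCL.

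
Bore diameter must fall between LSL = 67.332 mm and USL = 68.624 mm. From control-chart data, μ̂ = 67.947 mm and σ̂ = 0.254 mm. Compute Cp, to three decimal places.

Cp = (USL − LSL) / (6σ̂) = (68.624 − 67.332) / (6 × 0.254) = 1.2920 / 1.5240 = 0.8478

0.848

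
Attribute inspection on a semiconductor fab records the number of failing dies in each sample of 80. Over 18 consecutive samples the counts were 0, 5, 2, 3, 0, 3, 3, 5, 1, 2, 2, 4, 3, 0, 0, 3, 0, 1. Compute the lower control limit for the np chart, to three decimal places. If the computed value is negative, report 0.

0.000

p̄ = Σdᵢ / (k·n) = 37 / (18 × 80) = 0.02569
LCL = np̄ − 3·√(np̄(1−p̄)) = 2.0556 − 3 × 1.4152 = -2.1900 → 0 (negative, so LCL = 0)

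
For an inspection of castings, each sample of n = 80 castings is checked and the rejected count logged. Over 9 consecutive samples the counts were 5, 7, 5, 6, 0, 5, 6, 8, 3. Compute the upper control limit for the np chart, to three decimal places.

11.495

p̄ = Σdᵢ / (k·n) = 45 / (9 × 80) = 0.06250
UCL = np̄ + 3·√(np̄(1−p̄)) = 5.0000 + 3 × √(5.0000×0.93750) = 5.0000 + 3 × 2.1651 = 11.4952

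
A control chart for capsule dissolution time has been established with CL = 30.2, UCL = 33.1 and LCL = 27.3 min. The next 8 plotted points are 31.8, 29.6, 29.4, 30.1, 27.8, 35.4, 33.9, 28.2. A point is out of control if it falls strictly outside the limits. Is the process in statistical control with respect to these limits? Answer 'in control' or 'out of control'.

Compare each point to [27.3, 33.1]: sample 6 = 35.4 > UCL; sample 7 = 33.9 > UCL.

out of control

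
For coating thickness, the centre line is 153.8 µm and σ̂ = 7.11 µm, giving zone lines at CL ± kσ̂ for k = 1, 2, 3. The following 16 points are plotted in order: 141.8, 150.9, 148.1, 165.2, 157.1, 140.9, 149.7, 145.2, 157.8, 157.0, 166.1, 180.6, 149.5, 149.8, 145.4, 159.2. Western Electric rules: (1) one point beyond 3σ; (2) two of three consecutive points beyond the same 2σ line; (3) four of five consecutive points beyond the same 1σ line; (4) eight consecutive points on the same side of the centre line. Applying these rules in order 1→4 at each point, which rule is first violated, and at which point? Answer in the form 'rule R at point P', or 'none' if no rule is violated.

Zone of each point (C = within 1σ̂, B = 1σ̂–2σ̂, A = 2σ̂–3σ̂, * = beyond 3σ̂; sign = side of CL): 1:-B, 2:-C, 3:-C, 4:+B, 5:+C, 6:-B, 7:-C, 8:-B, 9:+C, 10:+C, 11:+B, 12:+*, 13:-C, 14:-C, 15:-B, 16:+C
Rule 1 (one point beyond the 3σ limits) is satisfied at point 12.

rule 1 at point 12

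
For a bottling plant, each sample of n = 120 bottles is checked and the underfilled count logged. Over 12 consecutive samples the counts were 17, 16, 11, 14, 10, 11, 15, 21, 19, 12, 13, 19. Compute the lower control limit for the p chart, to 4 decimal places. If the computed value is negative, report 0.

0.0335

p̄ = Σdᵢ / (k·n) = 178 / (12 × 120) = 0.12361
LCL = p̄ − 3·√(p̄(1−p̄)/n) = 0.12361 − 3 × 0.03005 = 0.03347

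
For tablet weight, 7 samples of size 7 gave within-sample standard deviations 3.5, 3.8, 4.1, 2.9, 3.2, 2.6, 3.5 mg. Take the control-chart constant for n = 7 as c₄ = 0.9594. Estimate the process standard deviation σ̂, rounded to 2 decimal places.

s̄ = (3.5 + 3.8 + 4.1 + 2.9 + 3.2 + 2.6 + 3.5) / 7 = 3.3714
σ̂ = s̄ / c₄ = 3.3714 / 0.9594 = 3.5141

3.51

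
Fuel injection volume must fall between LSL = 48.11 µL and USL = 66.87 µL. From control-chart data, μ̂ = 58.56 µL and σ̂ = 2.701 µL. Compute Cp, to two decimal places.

1.16

Cp = (USL − LSL) / (6σ̂) = (66.87 − 48.11) / (6 × 2.701) = 18.7600 / 16.2060 = 1.1576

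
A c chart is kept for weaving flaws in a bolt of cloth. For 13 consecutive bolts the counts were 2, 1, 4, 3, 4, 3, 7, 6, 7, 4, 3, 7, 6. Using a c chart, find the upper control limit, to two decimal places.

10.67

c̄ = (2 + 1 + 4 + 3 + 4 + 3 + 7 + 6 + 7 + 4 + 3 + 7 + 6) / 13 = 57 / 13 = 4.3846
UCL = c̄ + 3√c̄ = 4.3846 + 3 × √4.3846 = 4.3846 + 3 × 2.0939 = 10.6665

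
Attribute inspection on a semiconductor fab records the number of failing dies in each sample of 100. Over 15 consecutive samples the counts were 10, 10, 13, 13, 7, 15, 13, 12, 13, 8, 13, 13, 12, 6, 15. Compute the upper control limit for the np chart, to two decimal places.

p̄ = Σdᵢ / (k·n) = 173 / (15 × 100) = 0.11533
UCL = np̄ + 3·√(np̄(1−p̄)) = 11.5333 + 3 × √(11.5333×0.88467) = 11.5333 + 3 × 3.1942 = 21.1160

21.12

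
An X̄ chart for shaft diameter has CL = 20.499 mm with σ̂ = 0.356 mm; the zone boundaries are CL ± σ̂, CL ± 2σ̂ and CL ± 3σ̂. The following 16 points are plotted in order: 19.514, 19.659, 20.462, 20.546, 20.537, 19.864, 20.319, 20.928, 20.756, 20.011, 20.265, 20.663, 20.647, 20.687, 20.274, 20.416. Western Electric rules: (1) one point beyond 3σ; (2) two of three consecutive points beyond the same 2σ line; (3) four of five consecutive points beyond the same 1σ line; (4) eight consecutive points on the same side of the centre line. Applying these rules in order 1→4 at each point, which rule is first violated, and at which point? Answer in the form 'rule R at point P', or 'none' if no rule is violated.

rule 2 at point 2

Zone of each point (C = within 1σ̂, B = 1σ̂–2σ̂, A = 2σ̂–3σ̂, * = beyond 3σ̂; sign = side of CL): 1:-A, 2:-A, 3:-C, 4:+C, 5:+C, 6:-B, 7:-C, 8:+B, 9:+C, 10:-B, 11:-C, 12:+C, 13:+C, 14:+C, 15:-C, 16:-C
Rule 2 (two of three consecutive points beyond the same 2σ limit) is satisfied at point 2.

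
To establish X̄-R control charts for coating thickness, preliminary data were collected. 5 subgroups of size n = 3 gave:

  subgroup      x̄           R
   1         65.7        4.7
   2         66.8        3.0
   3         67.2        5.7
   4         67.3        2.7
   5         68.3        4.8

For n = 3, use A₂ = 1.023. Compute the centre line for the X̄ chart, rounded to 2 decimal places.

X̄̄ = (65.7 + 66.8 + 67.2 + 67.3 + 68.3) / 5 = 335.3000 / 5 = 67.0600
CL = X̄̄ = 67.0600

67.06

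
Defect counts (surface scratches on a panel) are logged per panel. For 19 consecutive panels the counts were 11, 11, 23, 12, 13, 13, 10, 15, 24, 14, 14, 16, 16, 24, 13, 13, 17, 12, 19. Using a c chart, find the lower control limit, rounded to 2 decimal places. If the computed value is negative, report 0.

3.54

c̄ = (11 + 11 + 23 + 12 + 13 + 13 + 10 + 15 + 24 + 14 + 14 + 16 + 16 + 24 + 13 + 13 + 17 + 12 + 19) / 19 = 290 / 19 = 15.2632
LCL = c̄ − 3√c̄ = 15.2632 − 3 × 3.9068 = 3.5427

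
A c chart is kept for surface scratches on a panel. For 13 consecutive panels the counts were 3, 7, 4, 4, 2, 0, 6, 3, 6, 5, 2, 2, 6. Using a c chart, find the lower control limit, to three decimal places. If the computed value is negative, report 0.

0.000

c̄ = (3 + 7 + 4 + 4 + 2 + 0 + 6 + 3 + 6 + 5 + 2 + 2 + 6) / 13 = 50 / 13 = 3.8462
LCL = c̄ − 3√c̄ = 3.8462 − 3 × 1.9612 = -2.0373 → 0 (cannot be negative)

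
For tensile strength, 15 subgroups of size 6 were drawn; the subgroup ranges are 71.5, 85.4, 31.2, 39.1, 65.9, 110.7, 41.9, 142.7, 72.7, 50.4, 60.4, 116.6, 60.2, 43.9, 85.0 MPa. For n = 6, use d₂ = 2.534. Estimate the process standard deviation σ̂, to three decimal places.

28.350

R̄ = (71.5 + 85.4 + 31.2 + 39.1 + 65.9 + 110.7 + 41.9 + 142.7 + 72.7 + 50.4 + 60.4 + 116.6 + 60.2 + 43.9 + 85.0) / 15 = 71.8400
σ̂ = R̄ / d₂ = 71.8400 / 2.534 = 28.3504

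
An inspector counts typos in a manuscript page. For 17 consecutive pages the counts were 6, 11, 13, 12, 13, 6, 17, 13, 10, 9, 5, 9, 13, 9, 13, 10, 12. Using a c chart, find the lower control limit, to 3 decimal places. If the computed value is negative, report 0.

c̄ = (6 + 11 + 13 + 12 + 13 + 6 + 17 + 13 + 10 + 9 + 5 + 9 + 13 + 9 + 13 + 10 + 12) / 17 = 181 / 17 = 10.6471
LCL = c̄ − 3√c̄ = 10.6471 − 3 × 3.2630 = 0.8581

0.858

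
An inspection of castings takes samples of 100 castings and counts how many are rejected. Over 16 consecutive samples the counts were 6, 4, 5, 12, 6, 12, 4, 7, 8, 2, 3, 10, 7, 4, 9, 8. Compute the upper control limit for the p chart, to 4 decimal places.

p̄ = Σdᵢ / (k·n) = 107 / (16 × 100) = 0.06688
UCL = p̄ + 3·√(p̄(1−p̄)/n) = 0.06688 + 3 × √(0.06688×0.93312/100) = 0.06688 + 3 × 0.02498 = 0.14182

0.1418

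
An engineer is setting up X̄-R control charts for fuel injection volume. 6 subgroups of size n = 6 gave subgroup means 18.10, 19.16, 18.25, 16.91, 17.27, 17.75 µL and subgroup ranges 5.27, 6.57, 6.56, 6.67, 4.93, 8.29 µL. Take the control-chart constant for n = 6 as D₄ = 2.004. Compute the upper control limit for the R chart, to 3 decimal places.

R̄ = (5.27 + 6.57 + 6.56 + 6.67 + 4.93 + 8.29) / 6 = 38.2900 / 6 = 6.3817
UCL_R = D₄·R̄ = 2.004 × 6.3817 = 12.7889

12.789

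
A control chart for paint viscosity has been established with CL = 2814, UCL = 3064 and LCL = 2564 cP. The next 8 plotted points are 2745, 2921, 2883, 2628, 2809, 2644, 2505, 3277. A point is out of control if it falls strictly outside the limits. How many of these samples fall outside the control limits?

2

Compare each point to [2564, 3064]: sample 7 = 2505 < LCL; sample 8 = 3277 > UCL.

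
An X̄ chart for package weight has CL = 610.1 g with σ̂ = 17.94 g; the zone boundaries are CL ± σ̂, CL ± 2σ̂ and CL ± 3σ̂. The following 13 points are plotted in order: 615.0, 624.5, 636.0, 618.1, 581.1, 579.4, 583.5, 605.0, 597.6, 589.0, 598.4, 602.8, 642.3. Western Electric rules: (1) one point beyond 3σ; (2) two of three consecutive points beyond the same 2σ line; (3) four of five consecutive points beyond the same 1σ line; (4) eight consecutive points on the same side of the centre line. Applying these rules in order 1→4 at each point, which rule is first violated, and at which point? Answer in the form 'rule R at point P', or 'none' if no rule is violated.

Zone of each point (C = within 1σ̂, B = 1σ̂–2σ̂, A = 2σ̂–3σ̂, * = beyond 3σ̂; sign = side of CL): 1:+C, 2:+C, 3:+B, 4:+C, 5:-B, 6:-B, 7:-B, 8:-C, 9:-C, 10:-B, 11:-C, 12:-C, 13:+B
Rule 4 (eight consecutive points on the same side of the centre line) is satisfied at point 12.

rule 4 at point 12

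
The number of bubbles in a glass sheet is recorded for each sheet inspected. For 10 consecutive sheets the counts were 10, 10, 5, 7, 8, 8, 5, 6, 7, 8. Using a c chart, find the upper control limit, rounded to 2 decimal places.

c̄ = (10 + 10 + 5 + 7 + 8 + 8 + 5 + 6 + 7 + 8) / 10 = 74 / 10 = 7.4000
UCL = c̄ + 3√c̄ = 7.4000 + 3 × √7.4000 = 7.4000 + 3 × 2.7203 = 15.5609

15.56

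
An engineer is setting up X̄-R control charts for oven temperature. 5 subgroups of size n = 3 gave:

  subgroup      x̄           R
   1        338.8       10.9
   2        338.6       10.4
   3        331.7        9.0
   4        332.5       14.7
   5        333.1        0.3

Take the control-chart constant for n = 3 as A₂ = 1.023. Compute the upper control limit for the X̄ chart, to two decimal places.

344.21

X̄̄ = (338.8 + 338.6 + 331.7 + 332.5 + 333.1) / 5 = 1674.7000 / 5 = 334.9400
R̄ = (10.9 + 10.4 + 9.0 + 14.7 + 0.3) / 5 = 45.3000 / 5 = 9.0600
UCL = X̄̄ + A₂·R̄ = 334.9400 + 1.023 × 9.0600 = 344.2084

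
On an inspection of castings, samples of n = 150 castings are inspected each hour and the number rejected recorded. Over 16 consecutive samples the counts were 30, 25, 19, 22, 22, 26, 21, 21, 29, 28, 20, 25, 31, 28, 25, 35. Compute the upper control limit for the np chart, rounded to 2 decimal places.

p̄ = Σdᵢ / (k·n) = 407 / (16 × 150) = 0.16958
UCL = np̄ + 3·√(np̄(1−p̄)) = 25.4375 + 3 × √(25.4375×0.83042) = 25.4375 + 3 × 4.5961 = 39.2257

39.23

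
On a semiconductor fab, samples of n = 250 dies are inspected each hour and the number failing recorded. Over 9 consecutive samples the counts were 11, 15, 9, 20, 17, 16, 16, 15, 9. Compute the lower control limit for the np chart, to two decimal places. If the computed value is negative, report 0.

3.24

p̄ = Σdᵢ / (k·n) = 128 / (9 × 250) = 0.05689
LCL = np̄ − 3·√(np̄(1−p̄)) = 14.2222 − 3 × 3.6624 = 3.2350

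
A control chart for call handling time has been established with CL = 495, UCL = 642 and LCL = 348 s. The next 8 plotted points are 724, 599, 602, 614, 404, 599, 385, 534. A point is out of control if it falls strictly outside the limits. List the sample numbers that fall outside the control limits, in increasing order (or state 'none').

Compare each point to [348, 642]: sample 1 = 724 > UCL.

1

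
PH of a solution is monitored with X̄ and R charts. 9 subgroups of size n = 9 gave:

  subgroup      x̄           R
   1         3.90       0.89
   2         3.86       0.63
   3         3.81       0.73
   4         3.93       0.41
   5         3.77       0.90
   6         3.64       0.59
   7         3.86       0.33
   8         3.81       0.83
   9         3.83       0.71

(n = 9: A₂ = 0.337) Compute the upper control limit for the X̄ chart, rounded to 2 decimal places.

X̄̄ = (3.90 + 3.86 + 3.81 + 3.93 + 3.77 + 3.64 + 3.86 + 3.81 + 3.83) / 9 = 34.4100 / 9 = 3.8233
R̄ = (0.89 + 0.63 + 0.73 + 0.41 + 0.90 + 0.59 + 0.33 + 0.83 + 0.71) / 9 = 6.0200 / 9 = 0.6689
UCL = X̄̄ + A₂·R̄ = 3.8233 + 0.337 × 0.6689 = 4.0487

4.05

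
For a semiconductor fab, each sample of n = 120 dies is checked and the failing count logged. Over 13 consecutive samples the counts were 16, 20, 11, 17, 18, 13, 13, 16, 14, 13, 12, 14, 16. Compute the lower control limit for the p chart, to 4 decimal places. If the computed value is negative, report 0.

0.0335

p̄ = Σdᵢ / (k·n) = 193 / (13 × 120) = 0.12372
LCL = p̄ − 3·√(p̄(1−p̄)/n) = 0.12372 − 3 × 0.03006 = 0.03355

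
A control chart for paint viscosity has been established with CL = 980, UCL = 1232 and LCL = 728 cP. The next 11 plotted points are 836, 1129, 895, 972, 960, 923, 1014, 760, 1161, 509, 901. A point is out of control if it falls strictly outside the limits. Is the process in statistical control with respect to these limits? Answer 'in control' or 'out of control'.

out of control

Compare each point to [728, 1232]: sample 10 = 509 < LCL.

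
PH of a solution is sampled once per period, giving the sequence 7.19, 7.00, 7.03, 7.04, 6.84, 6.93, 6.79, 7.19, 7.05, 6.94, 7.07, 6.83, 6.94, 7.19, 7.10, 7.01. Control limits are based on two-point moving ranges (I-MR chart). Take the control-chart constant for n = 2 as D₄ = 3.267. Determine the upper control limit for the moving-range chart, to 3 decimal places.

0.484

Moving ranges: 0.19, 0.03, 0.01, 0.20, 0.09, 0.14, 0.40, 0.14, 0.11, 0.13, 0.24, 0.11, 0.25, 0.09, 0.09; M̄R̄ = 2.2200 / 15 = 0.1480
UCL_MR = D₄·M̄R̄ = 3.267 × 0.1480 = 0.4835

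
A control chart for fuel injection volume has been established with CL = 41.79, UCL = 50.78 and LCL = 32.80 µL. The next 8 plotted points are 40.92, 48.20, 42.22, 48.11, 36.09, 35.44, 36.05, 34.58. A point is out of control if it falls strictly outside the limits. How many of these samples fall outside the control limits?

0

All 8 points lie within [32.80, 50.78].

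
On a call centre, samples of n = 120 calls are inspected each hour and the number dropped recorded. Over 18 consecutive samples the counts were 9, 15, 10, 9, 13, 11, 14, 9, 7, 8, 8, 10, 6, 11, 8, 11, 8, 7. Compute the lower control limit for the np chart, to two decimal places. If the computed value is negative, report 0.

0.72

p̄ = Σdᵢ / (k·n) = 174 / (18 × 120) = 0.08056
LCL = np̄ − 3·√(np̄(1−p̄)) = 9.6667 − 3 × 2.9813 = 0.7229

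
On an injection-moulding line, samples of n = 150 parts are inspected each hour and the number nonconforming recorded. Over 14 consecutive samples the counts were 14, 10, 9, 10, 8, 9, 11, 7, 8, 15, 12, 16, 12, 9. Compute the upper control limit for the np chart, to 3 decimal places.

20.177

p̄ = Σdᵢ / (k·n) = 150 / (14 × 150) = 0.07143
UCL = np̄ + 3·√(np̄(1−p̄)) = 10.7143 + 3 × √(10.7143×0.92857) = 10.7143 + 3 × 3.1542 = 20.1769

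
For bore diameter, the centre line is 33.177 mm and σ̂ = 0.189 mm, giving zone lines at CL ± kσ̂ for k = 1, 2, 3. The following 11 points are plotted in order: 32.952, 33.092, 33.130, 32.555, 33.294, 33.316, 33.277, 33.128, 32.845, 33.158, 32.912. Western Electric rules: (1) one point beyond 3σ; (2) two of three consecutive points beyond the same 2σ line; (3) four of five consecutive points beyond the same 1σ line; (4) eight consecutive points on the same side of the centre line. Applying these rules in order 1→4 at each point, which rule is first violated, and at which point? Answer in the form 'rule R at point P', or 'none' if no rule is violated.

Zone of each point (C = within 1σ̂, B = 1σ̂–2σ̂, A = 2σ̂–3σ̂, * = beyond 3σ̂; sign = side of CL): 1:-B, 2:-C, 3:-C, 4:-*, 5:+C, 6:+C, 7:+C, 8:-C, 9:-B, 10:-C, 11:-B
Rule 1 (one point beyond the 3σ limits) is satisfied at point 4.

rule 1 at point 4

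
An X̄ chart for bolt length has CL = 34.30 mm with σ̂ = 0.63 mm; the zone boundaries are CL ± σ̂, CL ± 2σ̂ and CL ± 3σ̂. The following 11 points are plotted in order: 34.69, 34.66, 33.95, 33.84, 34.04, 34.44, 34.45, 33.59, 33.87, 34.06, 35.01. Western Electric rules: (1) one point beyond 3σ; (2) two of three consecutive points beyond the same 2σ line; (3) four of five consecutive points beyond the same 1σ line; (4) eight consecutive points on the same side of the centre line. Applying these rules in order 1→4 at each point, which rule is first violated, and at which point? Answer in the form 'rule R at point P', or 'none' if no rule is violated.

none

Zone of each point (C = within 1σ̂, B = 1σ̂–2σ̂, A = 2σ̂–3σ̂, * = beyond 3σ̂; sign = side of CL): 1:+C, 2:+C, 3:-C, 4:-C, 5:-C, 6:+C, 7:+C, 8:-B, 9:-C, 10:-C, 11:+B
No rule fires across all 11 points.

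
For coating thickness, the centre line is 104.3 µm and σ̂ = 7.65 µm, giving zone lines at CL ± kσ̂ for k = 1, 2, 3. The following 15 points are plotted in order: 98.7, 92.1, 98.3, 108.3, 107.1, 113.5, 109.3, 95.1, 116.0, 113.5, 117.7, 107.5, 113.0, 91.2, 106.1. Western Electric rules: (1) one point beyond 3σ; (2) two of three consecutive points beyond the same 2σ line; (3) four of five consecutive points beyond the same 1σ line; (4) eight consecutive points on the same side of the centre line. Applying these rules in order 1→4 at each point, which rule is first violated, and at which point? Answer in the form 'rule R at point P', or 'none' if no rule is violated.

Zone of each point (C = within 1σ̂, B = 1σ̂–2σ̂, A = 2σ̂–3σ̂, * = beyond 3σ̂; sign = side of CL): 1:-C, 2:-B, 3:-C, 4:+C, 5:+C, 6:+B, 7:+C, 8:-B, 9:+B, 10:+B, 11:+B, 12:+C, 13:+B, 14:-B, 15:+C
Rule 3 (four of five consecutive points beyond the same 1σ limit) is satisfied at point 13.

rule 3 at point 13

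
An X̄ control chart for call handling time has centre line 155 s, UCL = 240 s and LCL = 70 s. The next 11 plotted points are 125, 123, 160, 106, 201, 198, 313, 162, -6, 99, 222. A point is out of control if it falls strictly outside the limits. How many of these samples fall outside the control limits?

Compare each point to [70, 240]: sample 7 = 313 > UCL; sample 9 = -6 < LCL.

2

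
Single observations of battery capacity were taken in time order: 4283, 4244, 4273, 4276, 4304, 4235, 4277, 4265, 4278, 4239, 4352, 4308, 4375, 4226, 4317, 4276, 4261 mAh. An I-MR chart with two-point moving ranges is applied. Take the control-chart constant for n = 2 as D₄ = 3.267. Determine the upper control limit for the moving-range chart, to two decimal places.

Moving ranges: 39, 29, 3, 28, 69, 42, 12, 13, 39, 113, 44, 67, 149, 91, 41, 15; M̄R̄ = 794.0000 / 16 = 49.6250
UCL_MR = D₄·M̄R̄ = 3.267 × 49.6250 = 162.1249

162.12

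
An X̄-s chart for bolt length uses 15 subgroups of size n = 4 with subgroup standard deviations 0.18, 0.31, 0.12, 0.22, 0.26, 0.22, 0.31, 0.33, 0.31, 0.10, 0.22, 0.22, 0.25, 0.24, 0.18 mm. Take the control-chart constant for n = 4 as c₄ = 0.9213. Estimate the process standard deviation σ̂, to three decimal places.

s̄ = (0.18 + 0.31 + 0.12 + 0.22 + 0.26 + 0.22 + 0.31 + 0.33 + 0.31 + 0.10 + 0.22 + 0.22 + 0.25 + 0.24 + 0.18) / 15 = 0.2313
σ̂ = s̄ / c₄ = 0.2313 / 0.9213 = 0.2511

0.251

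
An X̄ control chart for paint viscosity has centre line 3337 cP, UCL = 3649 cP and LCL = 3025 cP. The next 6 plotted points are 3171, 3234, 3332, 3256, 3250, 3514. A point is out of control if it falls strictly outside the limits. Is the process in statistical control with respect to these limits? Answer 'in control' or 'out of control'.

All 6 points lie within [3025, 3649].

in control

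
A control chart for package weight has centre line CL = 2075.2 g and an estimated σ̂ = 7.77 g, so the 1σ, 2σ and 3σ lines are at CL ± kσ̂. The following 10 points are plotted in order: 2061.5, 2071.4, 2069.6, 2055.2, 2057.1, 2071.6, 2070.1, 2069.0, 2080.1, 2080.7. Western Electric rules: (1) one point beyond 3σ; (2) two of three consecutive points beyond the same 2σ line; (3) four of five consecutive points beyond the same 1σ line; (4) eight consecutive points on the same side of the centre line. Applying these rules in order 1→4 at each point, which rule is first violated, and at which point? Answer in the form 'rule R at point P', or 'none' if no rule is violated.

Zone of each point (C = within 1σ̂, B = 1σ̂–2σ̂, A = 2σ̂–3σ̂, * = beyond 3σ̂; sign = side of CL): 1:-B, 2:-C, 3:-C, 4:-A, 5:-A, 6:-C, 7:-C, 8:-C, 9:+C, 10:+C
Rule 2 (two of three consecutive points beyond the same 2σ limit) is satisfied at point 5.

rule 2 at point 5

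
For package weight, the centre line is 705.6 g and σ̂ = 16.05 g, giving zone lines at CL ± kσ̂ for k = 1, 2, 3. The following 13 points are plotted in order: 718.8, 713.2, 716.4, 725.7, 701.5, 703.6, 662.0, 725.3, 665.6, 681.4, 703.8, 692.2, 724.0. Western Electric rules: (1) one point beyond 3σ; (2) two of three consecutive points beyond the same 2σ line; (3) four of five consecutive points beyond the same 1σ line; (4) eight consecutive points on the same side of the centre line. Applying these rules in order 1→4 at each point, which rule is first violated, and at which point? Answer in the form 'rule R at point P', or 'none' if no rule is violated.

rule 2 at point 9

Zone of each point (C = within 1σ̂, B = 1σ̂–2σ̂, A = 2σ̂–3σ̂, * = beyond 3σ̂; sign = side of CL): 1:+C, 2:+C, 3:+C, 4:+B, 5:-C, 6:-C, 7:-A, 8:+B, 9:-A, 10:-B, 11:-C, 12:-C, 13:+B
Rule 2 (two of three consecutive points beyond the same 2σ limit) is satisfied at point 9.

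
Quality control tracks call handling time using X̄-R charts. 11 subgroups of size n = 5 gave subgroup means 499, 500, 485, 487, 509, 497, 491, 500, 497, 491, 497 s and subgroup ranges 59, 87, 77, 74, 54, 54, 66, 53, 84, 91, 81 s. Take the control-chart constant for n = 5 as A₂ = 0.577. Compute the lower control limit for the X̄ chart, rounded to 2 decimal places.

454.81

X̄̄ = (499 + 500 + 485 + 487 + 509 + 497 + 491 + 500 + 497 + 491 + 497) / 11 = 5453.0000 / 11 = 495.7273
R̄ = (59 + 87 + 77 + 74 + 54 + 54 + 66 + 53 + 84 + 91 + 81) / 11 = 780.0000 / 11 = 70.9091
LCL = X̄̄ − A₂·R̄ = 495.7273 − 0.577 × 70.9091 = 454.8127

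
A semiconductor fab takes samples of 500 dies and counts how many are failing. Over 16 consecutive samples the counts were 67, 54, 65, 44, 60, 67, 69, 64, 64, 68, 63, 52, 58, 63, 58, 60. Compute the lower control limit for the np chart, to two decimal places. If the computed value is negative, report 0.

39.05

p̄ = Σdᵢ / (k·n) = 976 / (16 × 500) = 0.12200
LCL = np̄ − 3·√(np̄(1−p̄)) = 61.0000 − 3 × 7.3183 = 39.0450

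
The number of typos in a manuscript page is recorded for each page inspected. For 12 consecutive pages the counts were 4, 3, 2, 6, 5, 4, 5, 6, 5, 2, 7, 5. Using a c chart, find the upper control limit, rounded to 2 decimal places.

10.86

c̄ = (4 + 3 + 2 + 6 + 5 + 4 + 5 + 6 + 5 + 2 + 7 + 5) / 12 = 54 / 12 = 4.5000
UCL = c̄ + 3√c̄ = 4.5000 + 3 × √4.5000 = 4.5000 + 3 × 2.1213 = 10.8640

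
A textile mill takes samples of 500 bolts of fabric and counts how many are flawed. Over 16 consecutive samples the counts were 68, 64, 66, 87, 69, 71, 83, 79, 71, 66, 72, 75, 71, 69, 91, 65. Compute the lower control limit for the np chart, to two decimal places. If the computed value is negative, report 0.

p̄ = Σdᵢ / (k·n) = 1167 / (16 × 500) = 0.14588
LCL = np̄ − 3·√(np̄(1−p̄)) = 72.9375 − 3 × 7.8929 = 49.2588

49.26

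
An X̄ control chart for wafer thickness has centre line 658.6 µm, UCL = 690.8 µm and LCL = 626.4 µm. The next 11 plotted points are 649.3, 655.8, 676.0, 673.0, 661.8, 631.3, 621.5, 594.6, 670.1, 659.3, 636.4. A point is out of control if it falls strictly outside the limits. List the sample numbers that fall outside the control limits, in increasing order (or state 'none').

Compare each point to [626.4, 690.8]: sample 7 = 621.5 < LCL; sample 8 = 594.6 < LCL.

7, 8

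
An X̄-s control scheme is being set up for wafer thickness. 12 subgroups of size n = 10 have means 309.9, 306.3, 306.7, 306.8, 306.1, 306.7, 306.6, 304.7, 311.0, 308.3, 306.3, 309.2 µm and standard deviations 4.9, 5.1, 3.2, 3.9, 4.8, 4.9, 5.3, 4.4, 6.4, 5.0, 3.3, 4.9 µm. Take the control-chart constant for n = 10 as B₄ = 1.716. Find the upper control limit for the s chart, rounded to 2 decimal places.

s̄ = (4.9 + 5.1 + 3.2 + 3.9 + 4.8 + 4.9 + 5.3 + 4.4 + 6.4 + 5.0 + 3.3 + 4.9) / 12 = 4.6750
UCL_s = B₄·s̄ = 1.716 × 4.6750 = 8.0223

8.02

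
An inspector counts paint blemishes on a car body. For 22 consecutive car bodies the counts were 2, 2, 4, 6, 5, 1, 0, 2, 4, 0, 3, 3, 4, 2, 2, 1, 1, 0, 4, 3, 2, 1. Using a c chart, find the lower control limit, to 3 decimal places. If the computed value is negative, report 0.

c̄ = (2 + 2 + 4 + 6 + 5 + 1 + 0 + 2 + 4 + 0 + 3 + 3 + 4 + 2 + 2 + 1 + 1 + 0 + 4 + 3 + 2 + 1) / 22 = 52 / 22 = 2.3636
LCL = c̄ − 3√c̄ = 2.3636 − 3 × 1.5374 = -2.2486 → 0 (cannot be negative)

0.000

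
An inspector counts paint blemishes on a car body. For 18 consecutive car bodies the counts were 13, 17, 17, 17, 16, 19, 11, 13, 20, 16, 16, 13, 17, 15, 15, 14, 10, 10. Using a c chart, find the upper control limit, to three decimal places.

26.542

c̄ = (13 + 17 + 17 + 17 + 16 + 19 + 11 + 13 + 20 + 16 + 16 + 13 + 17 + 15 + 15 + 14 + 10 + 10) / 18 = 269 / 18 = 14.9444
UCL = c̄ + 3√c̄ = 14.9444 + 3 × √14.9444 = 14.9444 + 3 × 3.8658 = 26.5419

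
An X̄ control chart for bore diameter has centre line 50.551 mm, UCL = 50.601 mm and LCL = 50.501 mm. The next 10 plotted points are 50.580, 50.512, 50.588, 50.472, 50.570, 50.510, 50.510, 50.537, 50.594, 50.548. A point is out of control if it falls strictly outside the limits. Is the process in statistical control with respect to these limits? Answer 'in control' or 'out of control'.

Compare each point to [50.501, 50.601]: sample 4 = 50.472 < LCL.

out of control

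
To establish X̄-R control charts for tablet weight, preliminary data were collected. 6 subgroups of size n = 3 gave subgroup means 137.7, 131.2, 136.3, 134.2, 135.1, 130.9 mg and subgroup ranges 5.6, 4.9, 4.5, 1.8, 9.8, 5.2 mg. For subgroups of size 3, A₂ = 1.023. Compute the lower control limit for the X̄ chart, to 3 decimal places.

X̄̄ = (137.7 + 131.2 + 136.3 + 134.2 + 135.1 + 130.9) / 6 = 805.4000 / 6 = 134.2333
R̄ = (5.6 + 4.9 + 4.5 + 1.8 + 9.8 + 5.2) / 6 = 31.8000 / 6 = 5.3000
LCL = X̄̄ − A₂·R̄ = 134.2333 − 1.023 × 5.3000 = 128.8114

128.811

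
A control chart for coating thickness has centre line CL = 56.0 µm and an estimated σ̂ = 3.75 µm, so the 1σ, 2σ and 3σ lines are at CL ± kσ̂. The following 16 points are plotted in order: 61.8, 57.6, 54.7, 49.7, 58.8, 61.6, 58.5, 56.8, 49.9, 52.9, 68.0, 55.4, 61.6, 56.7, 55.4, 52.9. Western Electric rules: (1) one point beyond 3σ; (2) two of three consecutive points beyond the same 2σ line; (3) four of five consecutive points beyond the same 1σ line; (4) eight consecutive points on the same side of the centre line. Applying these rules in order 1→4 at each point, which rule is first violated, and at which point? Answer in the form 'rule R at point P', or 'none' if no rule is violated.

rule 1 at point 11

Zone of each point (C = within 1σ̂, B = 1σ̂–2σ̂, A = 2σ̂–3σ̂, * = beyond 3σ̂; sign = side of CL): 1:+B, 2:+C, 3:-C, 4:-B, 5:+C, 6:+B, 7:+C, 8:+C, 9:-B, 10:-C, 11:+*, 12:-C, 13:+B, 14:+C, 15:-C, 16:-C
Rule 1 (one point beyond the 3σ limits) is satisfied at point 11.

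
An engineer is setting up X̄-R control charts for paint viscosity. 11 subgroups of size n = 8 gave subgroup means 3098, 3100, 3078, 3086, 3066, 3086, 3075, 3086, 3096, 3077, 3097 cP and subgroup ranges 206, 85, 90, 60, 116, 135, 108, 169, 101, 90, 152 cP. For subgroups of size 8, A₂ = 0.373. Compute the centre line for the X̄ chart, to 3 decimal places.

X̄̄ = (3098 + 3100 + 3078 + 3086 + 3066 + 3086 + 3075 + 3086 + 3096 + 3077 + 3097) / 11 = 33945.0000 / 11 = 3085.9091
CL = X̄̄ = 3085.9091

3085.909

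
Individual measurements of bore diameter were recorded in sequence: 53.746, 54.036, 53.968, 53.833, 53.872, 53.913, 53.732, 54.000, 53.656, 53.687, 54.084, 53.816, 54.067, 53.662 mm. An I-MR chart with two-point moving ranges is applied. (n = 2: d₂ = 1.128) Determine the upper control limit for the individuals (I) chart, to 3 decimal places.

54.418

X̄ = (53.746 + 54.036 + 53.968 + 53.833 + 53.872 + 53.913 + 53.732 + 54.000 + 53.656 + 53.687 + 54.084 + 53.816 + 54.067 + 53.662) / 14 = 53.8623
Moving ranges: 0.290, 0.068, 0.135, 0.039, 0.041, 0.181, 0.268, 0.344, 0.031, 0.397, 0.268, 0.251, 0.405; M̄R̄ = 2.7180 / 13 = 0.2091
UCL = X̄ + 3·M̄R̄/d₂ = 53.8623 + 3 × 0.2091 / 1.128 = 54.4183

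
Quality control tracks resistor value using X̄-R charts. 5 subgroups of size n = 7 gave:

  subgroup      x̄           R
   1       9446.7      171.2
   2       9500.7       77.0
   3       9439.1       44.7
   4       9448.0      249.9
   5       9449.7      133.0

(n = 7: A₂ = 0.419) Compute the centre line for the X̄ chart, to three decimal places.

9456.840

X̄̄ = (9446.7 + 9500.7 + 9439.1 + 9448.0 + 9449.7) / 5 = 47284.2000 / 5 = 9456.8400
CL = X̄̄ = 9456.8400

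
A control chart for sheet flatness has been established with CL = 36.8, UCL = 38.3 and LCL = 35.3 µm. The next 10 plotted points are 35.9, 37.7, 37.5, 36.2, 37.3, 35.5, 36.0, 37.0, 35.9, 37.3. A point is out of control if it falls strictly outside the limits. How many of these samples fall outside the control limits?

All 10 points lie within [35.3, 38.3].

0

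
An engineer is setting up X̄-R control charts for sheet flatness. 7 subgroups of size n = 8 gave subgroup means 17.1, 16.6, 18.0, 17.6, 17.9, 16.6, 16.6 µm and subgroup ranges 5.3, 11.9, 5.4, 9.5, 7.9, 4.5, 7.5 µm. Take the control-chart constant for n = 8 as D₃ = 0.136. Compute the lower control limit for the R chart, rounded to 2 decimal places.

R̄ = (5.3 + 11.9 + 5.4 + 9.5 + 7.9 + 4.5 + 7.5) / 7 = 52.0000 / 7 = 7.4286
LCL_R = D₃·R̄ = 0.136 × 7.4286 = 1.0103

1.01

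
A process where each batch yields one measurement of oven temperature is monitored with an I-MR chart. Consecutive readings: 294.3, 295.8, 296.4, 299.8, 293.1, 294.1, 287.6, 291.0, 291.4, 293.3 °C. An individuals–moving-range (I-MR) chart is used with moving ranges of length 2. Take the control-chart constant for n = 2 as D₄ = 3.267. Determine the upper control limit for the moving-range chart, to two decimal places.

9.22

Moving ranges: 1.5, 0.6, 3.4, 6.7, 1.0, 6.5, 3.4, 0.4, 1.9; M̄R̄ = 25.4000 / 9 = 2.8222
UCL_MR = D₄·M̄R̄ = 3.267 × 2.8222 = 9.2202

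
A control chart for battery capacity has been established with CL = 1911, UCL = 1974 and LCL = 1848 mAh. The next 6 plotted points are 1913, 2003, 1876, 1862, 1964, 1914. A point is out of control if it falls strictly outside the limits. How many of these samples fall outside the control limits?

1

Compare each point to [1848, 1974]: sample 2 = 2003 > UCL.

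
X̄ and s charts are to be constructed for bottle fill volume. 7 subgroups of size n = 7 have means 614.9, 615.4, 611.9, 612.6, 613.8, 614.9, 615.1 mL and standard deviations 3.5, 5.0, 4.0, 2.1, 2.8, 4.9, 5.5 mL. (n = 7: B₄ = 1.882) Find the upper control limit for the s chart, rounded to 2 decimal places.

s̄ = (3.5 + 5.0 + 4.0 + 2.1 + 2.8 + 4.9 + 5.5) / 7 = 3.9714
UCL_s = B₄·s̄ = 1.882 × 3.9714 = 7.4742

7.47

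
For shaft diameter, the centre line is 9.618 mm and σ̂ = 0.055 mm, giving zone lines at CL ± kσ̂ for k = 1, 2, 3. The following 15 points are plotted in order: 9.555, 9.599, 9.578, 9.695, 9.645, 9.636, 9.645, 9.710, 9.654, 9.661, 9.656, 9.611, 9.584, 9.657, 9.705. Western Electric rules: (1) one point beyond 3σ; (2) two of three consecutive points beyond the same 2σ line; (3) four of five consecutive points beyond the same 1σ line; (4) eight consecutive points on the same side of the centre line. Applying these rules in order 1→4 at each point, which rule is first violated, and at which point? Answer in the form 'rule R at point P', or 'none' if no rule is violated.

Zone of each point (C = within 1σ̂, B = 1σ̂–2σ̂, A = 2σ̂–3σ̂, * = beyond 3σ̂; sign = side of CL): 1:-B, 2:-C, 3:-C, 4:+B, 5:+C, 6:+C, 7:+C, 8:+B, 9:+C, 10:+C, 11:+C, 12:-C, 13:-C, 14:+C, 15:+B
Rule 4 (eight consecutive points on the same side of the centre line) is satisfied at point 11.

rule 4 at point 11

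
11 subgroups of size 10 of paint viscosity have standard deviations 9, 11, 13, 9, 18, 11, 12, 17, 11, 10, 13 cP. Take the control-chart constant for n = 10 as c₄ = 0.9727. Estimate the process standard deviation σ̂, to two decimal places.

12.52

s̄ = (9 + 11 + 13 + 9 + 18 + 11 + 12 + 17 + 11 + 10 + 13) / 11 = 12.1818
σ̂ = s̄ / c₄ = 12.1818 / 0.9727 = 12.5237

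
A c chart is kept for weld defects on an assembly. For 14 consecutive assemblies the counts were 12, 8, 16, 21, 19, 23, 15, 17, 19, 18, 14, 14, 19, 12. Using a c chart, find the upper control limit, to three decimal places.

28.294

c̄ = (12 + 8 + 16 + 21 + 19 + 23 + 15 + 17 + 19 + 18 + 14 + 14 + 19 + 12) / 14 = 227 / 14 = 16.2143
UCL = c̄ + 3√c̄ = 16.2143 + 3 × √16.2143 = 16.2143 + 3 × 4.0267 = 28.2944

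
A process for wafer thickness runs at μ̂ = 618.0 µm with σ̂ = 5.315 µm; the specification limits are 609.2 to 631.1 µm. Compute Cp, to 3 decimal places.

Cp = (USL − LSL) / (6σ̂) = (631.1 − 609.2) / (6 × 5.315) = 21.9000 / 31.8900 = 0.6867

0.687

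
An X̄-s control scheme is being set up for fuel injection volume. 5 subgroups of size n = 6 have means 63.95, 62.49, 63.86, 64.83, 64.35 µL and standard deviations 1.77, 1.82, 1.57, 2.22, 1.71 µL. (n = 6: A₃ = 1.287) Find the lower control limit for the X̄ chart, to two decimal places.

61.56

X̄̄ = (63.95 + 62.49 + 63.86 + 64.83 + 64.35) / 5 = 63.8960
s̄ = (1.77 + 1.82 + 1.57 + 2.22 + 1.71) / 5 = 1.8180
LCL = X̄̄ − A₃·s̄ = 63.8960 − 1.287 × 1.8180 = 61.5562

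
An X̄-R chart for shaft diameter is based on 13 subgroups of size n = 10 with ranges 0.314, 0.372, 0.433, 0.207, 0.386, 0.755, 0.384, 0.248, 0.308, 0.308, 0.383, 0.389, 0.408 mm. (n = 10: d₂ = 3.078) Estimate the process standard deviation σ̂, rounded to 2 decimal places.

0.12

R̄ = (0.314 + 0.372 + 0.433 + 0.207 + 0.386 + 0.755 + 0.384 + 0.248 + 0.308 + 0.308 + 0.383 + 0.389 + 0.408) / 13 = 0.3765
σ̂ = R̄ / d₂ = 0.3765 / 3.078 = 0.1223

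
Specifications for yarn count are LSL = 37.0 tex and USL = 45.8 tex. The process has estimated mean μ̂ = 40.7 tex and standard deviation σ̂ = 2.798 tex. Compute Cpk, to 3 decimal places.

0.441

Cpu = (USL − μ̂) / (3σ̂) = (45.8 − 40.7) / (3 × 2.798) = 0.6076; Cpl = (μ̂ − LSL) / (3σ̂) = (40.7 − 37.0) / (3 × 2.798) = 0.4408; Cpk = min(Cpu, Cpl) = 0.4408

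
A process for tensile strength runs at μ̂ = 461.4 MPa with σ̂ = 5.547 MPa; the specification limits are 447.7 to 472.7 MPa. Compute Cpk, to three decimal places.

0.679

Cpu = (USL − μ̂) / (3σ̂) = (472.7 − 461.4) / (3 × 5.547) = 0.6790; Cpl = (μ̂ − LSL) / (3σ̂) = (461.4 − 447.7) / (3 × 5.547) = 0.8233; Cpk = min(Cpu, Cpl) = 0.6790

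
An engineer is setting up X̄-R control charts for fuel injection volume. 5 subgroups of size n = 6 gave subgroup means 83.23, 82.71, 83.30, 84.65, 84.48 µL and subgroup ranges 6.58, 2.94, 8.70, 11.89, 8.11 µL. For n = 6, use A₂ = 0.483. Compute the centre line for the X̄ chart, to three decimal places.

83.674

X̄̄ = (83.23 + 82.71 + 83.30 + 84.65 + 84.48) / 5 = 418.3700 / 5 = 83.6740
CL = X̄̄ = 83.6740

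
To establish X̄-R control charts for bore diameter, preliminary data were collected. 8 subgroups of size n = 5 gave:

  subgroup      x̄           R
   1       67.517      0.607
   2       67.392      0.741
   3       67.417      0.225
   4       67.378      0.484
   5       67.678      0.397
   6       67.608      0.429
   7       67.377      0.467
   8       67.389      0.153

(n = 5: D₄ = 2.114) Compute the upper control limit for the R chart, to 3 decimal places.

R̄ = (0.607 + 0.741 + 0.225 + 0.484 + 0.397 + 0.429 + 0.467 + 0.153) / 8 = 3.5030 / 8 = 0.4379
UCL_R = D₄·R̄ = 2.114 × 0.4379 = 0.9257

0.926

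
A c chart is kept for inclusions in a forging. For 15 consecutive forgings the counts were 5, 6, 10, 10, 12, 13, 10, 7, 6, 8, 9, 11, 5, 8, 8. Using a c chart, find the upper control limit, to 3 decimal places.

c̄ = (5 + 6 + 10 + 10 + 12 + 13 + 10 + 7 + 6 + 8 + 9 + 11 + 5 + 8 + 8) / 15 = 128 / 15 = 8.5333
UCL = c̄ + 3√c̄ = 8.5333 + 3 × √8.5333 = 8.5333 + 3 × 2.9212 = 17.2969

17.297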